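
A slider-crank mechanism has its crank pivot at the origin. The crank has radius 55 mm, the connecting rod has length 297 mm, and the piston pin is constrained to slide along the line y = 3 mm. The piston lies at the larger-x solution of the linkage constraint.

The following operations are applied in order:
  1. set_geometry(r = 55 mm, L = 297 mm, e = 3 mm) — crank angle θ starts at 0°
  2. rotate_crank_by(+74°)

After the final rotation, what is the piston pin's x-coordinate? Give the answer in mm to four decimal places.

set_geometry: r = 55 mm, L = 297 mm, e = 3 mm; θ ← 0°
rotate_crank_by(+74°): θ ← 0° +74° = 74°
crank pin P = (r cos θ, r sin θ) = (15.160055, 52.869393)
h = r sin θ − e = 52.869393 − 3 = 49.869393
x = r cos θ + √(L² − h²) = 15.160055 + √(88209.0 − 2486.9564) = 15.160055 + 292.783271 = 307.943325

307.9433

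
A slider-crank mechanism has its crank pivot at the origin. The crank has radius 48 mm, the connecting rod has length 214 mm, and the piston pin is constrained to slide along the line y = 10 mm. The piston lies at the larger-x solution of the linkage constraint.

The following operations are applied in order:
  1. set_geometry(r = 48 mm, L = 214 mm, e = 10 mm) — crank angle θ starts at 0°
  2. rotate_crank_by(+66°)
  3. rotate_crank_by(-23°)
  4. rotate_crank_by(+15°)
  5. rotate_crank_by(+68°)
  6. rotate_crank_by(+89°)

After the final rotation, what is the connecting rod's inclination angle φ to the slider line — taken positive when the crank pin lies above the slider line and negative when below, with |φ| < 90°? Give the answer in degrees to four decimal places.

-10.1009

set_geometry: r = 48 mm, L = 214 mm, e = 10 mm; θ ← 0°
rotate_crank_by(+66°): θ ← 0° +66° = 66°
rotate_crank_by(-23°): θ ← 66° -23° = 43°
rotate_crank_by(+15°): θ ← 43° +15° = 58°
rotate_crank_by(+68°): θ ← 58° +68° = 126°
rotate_crank_by(+89°): θ ← 126° +89° = 215°
crank pin P = (r cos θ, r sin θ) = (-39.319298, -27.531669)
h = r sin θ − e = -27.531669 − 10 = -37.531669
sin φ = h / L = -37.531669 / 214 = -0.17538163
φ = arcsin(-0.17538163) = -10.100867°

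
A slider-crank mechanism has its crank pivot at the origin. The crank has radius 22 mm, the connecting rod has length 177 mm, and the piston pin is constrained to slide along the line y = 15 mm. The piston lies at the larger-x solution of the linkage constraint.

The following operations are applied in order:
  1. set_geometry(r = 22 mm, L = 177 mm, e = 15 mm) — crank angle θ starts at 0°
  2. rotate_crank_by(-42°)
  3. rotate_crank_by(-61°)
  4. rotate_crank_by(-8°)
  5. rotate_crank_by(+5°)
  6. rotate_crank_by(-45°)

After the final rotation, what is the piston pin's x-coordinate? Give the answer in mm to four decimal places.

155.8877

set_geometry: r = 22 mm, L = 177 mm, e = 15 mm; θ ← 0°
rotate_crank_by(-42°): θ ← 0° -42° = -42°
rotate_crank_by(-61°): θ ← -42° -61° = -103°
rotate_crank_by(-8°): θ ← -103° -8° = -111°
rotate_crank_by(+5°): θ ← -111° +5° = -106°
rotate_crank_by(-45°): θ ← -106° -45° = -151°
crank pin P = (r cos θ, r sin θ) = (-19.241634, -10.665812)
h = r sin θ − e = -10.665812 − 15 = -25.665812
x = r cos θ + √(L² − h²) = -19.241634 + √(31329.0 − 658.7339) = -19.241634 + 175.129284 = 155.887650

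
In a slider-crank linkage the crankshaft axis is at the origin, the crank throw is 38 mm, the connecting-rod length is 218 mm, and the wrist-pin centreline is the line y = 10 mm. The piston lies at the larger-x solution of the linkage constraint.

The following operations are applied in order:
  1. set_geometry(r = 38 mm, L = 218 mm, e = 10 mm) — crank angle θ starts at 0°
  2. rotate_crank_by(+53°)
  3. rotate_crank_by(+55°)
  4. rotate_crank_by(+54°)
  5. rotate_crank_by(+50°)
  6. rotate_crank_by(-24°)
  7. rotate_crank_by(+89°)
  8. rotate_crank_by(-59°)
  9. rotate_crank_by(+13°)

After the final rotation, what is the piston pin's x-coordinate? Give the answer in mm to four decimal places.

190.4716

set_geometry: r = 38 mm, L = 218 mm, e = 10 mm; θ ← 0°
rotate_crank_by(+53°): θ ← 0° +53° = 53°
rotate_crank_by(+55°): θ ← 53° +55° = 108°
rotate_crank_by(+54°): θ ← 108° +54° = 162°
rotate_crank_by(+50°): θ ← 162° +50° = 212°
rotate_crank_by(-24°): θ ← 212° -24° = 188°
rotate_crank_by(+89°): θ ← 188° +89° = 277°
rotate_crank_by(-59°): θ ← 277° -59° = 218°
rotate_crank_by(+13°): θ ← 218° +13° = 231°
crank pin P = (r cos θ, r sin θ) = (-23.914175, -29.531547)
h = r sin θ − e = -29.531547 − 10 = -39.531547
x = r cos θ + √(L² − h²) = -23.914175 + √(47524.0 − 1562.7432) = -23.914175 + 214.385766 = 190.471592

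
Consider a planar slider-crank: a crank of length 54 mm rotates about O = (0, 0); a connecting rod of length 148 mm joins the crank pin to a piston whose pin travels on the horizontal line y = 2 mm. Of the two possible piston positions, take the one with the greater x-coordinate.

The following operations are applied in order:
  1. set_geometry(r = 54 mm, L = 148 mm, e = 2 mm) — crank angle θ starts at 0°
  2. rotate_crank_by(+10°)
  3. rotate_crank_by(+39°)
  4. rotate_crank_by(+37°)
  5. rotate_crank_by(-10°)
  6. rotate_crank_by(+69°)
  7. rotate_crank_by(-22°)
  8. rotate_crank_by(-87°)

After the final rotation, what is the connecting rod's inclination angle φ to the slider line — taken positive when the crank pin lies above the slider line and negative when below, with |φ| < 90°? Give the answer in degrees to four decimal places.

11.5924

set_geometry: r = 54 mm, L = 148 mm, e = 2 mm; θ ← 0°
rotate_crank_by(+10°): θ ← 0° +10° = 10°
rotate_crank_by(+39°): θ ← 10° +39° = 49°
rotate_crank_by(+37°): θ ← 49° +37° = 86°
rotate_crank_by(-10°): θ ← 86° -10° = 76°
rotate_crank_by(+69°): θ ← 76° +69° = 145°
rotate_crank_by(-22°): θ ← 145° -22° = 123°
rotate_crank_by(-87°): θ ← 123° -87° = 36°
crank pin P = (r cos θ, r sin θ) = (43.686918, 31.740404)
h = r sin θ − e = 31.740404 − 2 = 29.740404
sin φ = h / L = 29.740404 / 148 = 0.20094867
φ = arcsin(0.20094867) = 11.592440°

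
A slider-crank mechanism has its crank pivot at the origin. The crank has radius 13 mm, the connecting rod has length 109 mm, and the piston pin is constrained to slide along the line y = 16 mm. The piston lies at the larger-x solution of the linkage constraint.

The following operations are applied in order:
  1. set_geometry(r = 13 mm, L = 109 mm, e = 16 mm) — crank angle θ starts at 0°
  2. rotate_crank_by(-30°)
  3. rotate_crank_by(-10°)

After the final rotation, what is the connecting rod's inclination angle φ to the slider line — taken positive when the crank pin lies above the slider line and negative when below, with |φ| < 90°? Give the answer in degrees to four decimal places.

-12.9119

set_geometry: r = 13 mm, L = 109 mm, e = 16 mm; θ ← 0°
rotate_crank_by(-30°): θ ← 0° -30° = -30°
rotate_crank_by(-10°): θ ← -30° -10° = -40°
crank pin P = (r cos θ, r sin θ) = (9.958578, -8.356239)
h = r sin θ − e = -8.356239 − 16 = -24.356239
sin φ = h / L = -24.356239 / 109 = -0.22345173
φ = arcsin(-0.22345173) = -12.911851°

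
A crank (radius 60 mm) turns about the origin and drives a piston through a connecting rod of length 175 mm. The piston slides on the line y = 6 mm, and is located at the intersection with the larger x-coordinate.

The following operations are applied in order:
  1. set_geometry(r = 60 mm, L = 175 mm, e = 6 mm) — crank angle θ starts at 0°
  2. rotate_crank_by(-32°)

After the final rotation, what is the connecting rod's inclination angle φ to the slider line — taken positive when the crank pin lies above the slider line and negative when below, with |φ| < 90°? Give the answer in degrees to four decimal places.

-12.4726

set_geometry: r = 60 mm, L = 175 mm, e = 6 mm; θ ← 0°
rotate_crank_by(-32°): θ ← 0° -32° = -32°
crank pin P = (r cos θ, r sin θ) = (50.882886, -31.795156)
h = r sin θ − e = -31.795156 − 6 = -37.795156
sin φ = h / L = -37.795156 / 175 = -0.21597232
φ = arcsin(-0.21597232) = -12.472577°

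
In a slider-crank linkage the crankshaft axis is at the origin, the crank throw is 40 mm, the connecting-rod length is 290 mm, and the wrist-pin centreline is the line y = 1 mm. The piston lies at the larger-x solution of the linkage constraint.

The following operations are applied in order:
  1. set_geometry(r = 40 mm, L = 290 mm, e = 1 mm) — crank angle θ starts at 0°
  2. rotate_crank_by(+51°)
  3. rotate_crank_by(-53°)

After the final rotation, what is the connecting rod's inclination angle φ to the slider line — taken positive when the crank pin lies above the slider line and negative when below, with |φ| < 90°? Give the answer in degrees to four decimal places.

-0.4734

set_geometry: r = 40 mm, L = 290 mm, e = 1 mm; θ ← 0°
rotate_crank_by(+51°): θ ← 0° +51° = 51°
rotate_crank_by(-53°): θ ← 51° -53° = -2°
crank pin P = (r cos θ, r sin θ) = (39.975633, -1.395980)
h = r sin θ − e = -1.395980 − 1 = -2.395980
sin φ = h / L = -2.395980 / 290 = -0.00826200
φ = arcsin(-0.00826200) = -0.473383°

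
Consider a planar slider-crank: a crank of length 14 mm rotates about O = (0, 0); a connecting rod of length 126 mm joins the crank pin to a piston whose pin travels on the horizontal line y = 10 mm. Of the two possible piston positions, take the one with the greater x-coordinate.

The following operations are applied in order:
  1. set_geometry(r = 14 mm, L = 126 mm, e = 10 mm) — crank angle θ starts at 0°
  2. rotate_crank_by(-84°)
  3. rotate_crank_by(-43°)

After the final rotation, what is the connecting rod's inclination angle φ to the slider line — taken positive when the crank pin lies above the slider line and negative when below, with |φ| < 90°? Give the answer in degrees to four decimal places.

-9.6775

set_geometry: r = 14 mm, L = 126 mm, e = 10 mm; θ ← 0°
rotate_crank_by(-84°): θ ← 0° -84° = -84°
rotate_crank_by(-43°): θ ← -84° -43° = -127°
crank pin P = (r cos θ, r sin θ) = (-8.425410, -11.180897)
h = r sin θ − e = -11.180897 − 10 = -21.180897
sin φ = h / L = -21.180897 / 126 = -0.16810236
φ = arcsin(-0.16810236) = -9.677504°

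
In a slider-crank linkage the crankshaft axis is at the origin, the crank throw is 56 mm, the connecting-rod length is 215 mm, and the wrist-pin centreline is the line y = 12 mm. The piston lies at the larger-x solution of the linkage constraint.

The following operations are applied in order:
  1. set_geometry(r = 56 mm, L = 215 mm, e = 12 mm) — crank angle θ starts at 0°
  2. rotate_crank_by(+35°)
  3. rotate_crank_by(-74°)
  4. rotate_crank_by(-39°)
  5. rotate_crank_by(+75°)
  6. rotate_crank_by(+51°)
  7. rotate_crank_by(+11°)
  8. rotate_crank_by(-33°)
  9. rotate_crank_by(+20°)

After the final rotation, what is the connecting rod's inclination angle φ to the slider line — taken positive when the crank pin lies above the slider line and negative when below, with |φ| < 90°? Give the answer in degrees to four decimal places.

7.5591

set_geometry: r = 56 mm, L = 215 mm, e = 12 mm; θ ← 0°
rotate_crank_by(+35°): θ ← 0° +35° = 35°
rotate_crank_by(-74°): θ ← 35° -74° = -39°
rotate_crank_by(-39°): θ ← -39° -39° = -78°
rotate_crank_by(+75°): θ ← -78° +75° = -3°
rotate_crank_by(+51°): θ ← -3° +51° = 48°
rotate_crank_by(+11°): θ ← 48° +11° = 59°
rotate_crank_by(-33°): θ ← 59° -33° = 26°
rotate_crank_by(+20°): θ ← 26° +20° = 46°
crank pin P = (r cos θ, r sin θ) = (38.900869, 40.283029)
h = r sin θ − e = 40.283029 − 12 = 28.283029
sin φ = h / L = 28.283029 / 215 = 0.13154897
φ = arcsin(0.13154897) = 7.559111°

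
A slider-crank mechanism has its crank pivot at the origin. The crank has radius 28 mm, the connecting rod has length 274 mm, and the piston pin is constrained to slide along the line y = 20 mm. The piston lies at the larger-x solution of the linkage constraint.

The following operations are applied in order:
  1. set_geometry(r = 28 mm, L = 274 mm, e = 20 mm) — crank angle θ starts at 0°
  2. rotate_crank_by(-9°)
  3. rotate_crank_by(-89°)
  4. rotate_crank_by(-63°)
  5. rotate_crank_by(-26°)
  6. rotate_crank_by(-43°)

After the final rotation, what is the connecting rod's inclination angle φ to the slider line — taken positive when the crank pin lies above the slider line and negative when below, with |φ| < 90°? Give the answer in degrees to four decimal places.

0.3031

set_geometry: r = 28 mm, L = 274 mm, e = 20 mm; θ ← 0°
rotate_crank_by(-9°): θ ← 0° -9° = -9°
rotate_crank_by(-89°): θ ← -9° -89° = -98°
rotate_crank_by(-63°): θ ← -98° -63° = -161°
rotate_crank_by(-26°): θ ← -161° -26° = -187°
rotate_crank_by(-43°): θ ← -187° -43° = -230°
crank pin P = (r cos θ, r sin θ) = (-17.998053, 21.449244)
h = r sin θ − e = 21.449244 − 20 = 1.449244
sin φ = h / L = 1.449244 / 274 = 0.00528921
φ = arcsin(0.00528921) = 0.303051°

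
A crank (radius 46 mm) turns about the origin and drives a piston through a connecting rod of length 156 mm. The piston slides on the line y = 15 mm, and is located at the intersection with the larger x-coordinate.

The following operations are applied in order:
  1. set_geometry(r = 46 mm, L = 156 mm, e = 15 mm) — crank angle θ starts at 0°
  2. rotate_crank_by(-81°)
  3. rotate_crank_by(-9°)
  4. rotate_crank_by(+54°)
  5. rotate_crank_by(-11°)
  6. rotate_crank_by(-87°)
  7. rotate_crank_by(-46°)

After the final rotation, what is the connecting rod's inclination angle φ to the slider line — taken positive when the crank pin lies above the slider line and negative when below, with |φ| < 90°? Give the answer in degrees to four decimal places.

set_geometry: r = 46 mm, L = 156 mm, e = 15 mm; θ ← 0°
rotate_crank_by(-81°): θ ← 0° -81° = -81°
rotate_crank_by(-9°): θ ← -81° -9° = -90°
rotate_crank_by(+54°): θ ← -90° +54° = -36°
rotate_crank_by(-11°): θ ← -36° -11° = -47°
rotate_crank_by(-87°): θ ← -47° -87° = -134°
rotate_crank_by(-46°): θ ← -134° -46° = -180°
crank pin P = (r cos θ, r sin θ) = (-46.000000, -0.000000)
h = r sin θ − e = -0.000000 − 15 = -15.000000
sin φ = h / L = -15.000000 / 156 = -0.09615385
φ = arcsin(-0.09615385) = -5.517734°

-5.5177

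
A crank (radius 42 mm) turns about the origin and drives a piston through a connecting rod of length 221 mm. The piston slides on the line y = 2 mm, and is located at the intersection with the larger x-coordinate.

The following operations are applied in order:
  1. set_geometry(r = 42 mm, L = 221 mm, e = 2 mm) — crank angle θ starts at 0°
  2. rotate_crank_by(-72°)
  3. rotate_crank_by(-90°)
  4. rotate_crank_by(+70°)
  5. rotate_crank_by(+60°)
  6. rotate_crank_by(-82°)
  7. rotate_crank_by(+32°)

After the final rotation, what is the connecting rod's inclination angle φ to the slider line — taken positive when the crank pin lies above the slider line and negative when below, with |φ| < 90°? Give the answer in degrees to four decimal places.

-11.3759

set_geometry: r = 42 mm, L = 221 mm, e = 2 mm; θ ← 0°
rotate_crank_by(-72°): θ ← 0° -72° = -72°
rotate_crank_by(-90°): θ ← -72° -90° = -162°
rotate_crank_by(+70°): θ ← -162° +70° = -92°
rotate_crank_by(+60°): θ ← -92° +60° = -32°
rotate_crank_by(-82°): θ ← -32° -82° = -114°
rotate_crank_by(+32°): θ ← -114° +32° = -82°
crank pin P = (r cos θ, r sin θ) = (5.845270, -41.591259)
h = r sin θ − e = -41.591259 − 2 = -43.591259
sin φ = h / L = -43.591259 / 221 = -0.19724552
φ = arcsin(-0.19724552) = -11.375930°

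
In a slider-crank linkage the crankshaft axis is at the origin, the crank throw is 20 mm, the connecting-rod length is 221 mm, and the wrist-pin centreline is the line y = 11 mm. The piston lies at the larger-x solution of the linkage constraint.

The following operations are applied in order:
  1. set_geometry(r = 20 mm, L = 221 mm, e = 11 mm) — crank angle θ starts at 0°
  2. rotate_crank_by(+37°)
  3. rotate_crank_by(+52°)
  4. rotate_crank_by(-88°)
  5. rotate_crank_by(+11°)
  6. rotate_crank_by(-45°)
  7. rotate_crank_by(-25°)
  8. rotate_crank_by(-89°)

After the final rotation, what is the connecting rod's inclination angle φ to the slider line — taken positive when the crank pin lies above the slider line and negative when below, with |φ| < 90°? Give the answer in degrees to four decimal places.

-5.6852

set_geometry: r = 20 mm, L = 221 mm, e = 11 mm; θ ← 0°
rotate_crank_by(+37°): θ ← 0° +37° = 37°
rotate_crank_by(+52°): θ ← 37° +52° = 89°
rotate_crank_by(-88°): θ ← 89° -88° = 1°
rotate_crank_by(+11°): θ ← 1° +11° = 12°
rotate_crank_by(-45°): θ ← 12° -45° = -33°
rotate_crank_by(-25°): θ ← -33° -25° = -58°
rotate_crank_by(-89°): θ ← -58° -89° = -147°
crank pin P = (r cos θ, r sin θ) = (-16.773411, -10.892781)
h = r sin θ − e = -10.892781 − 11 = -21.892781
sin φ = h / L = -21.892781 / 221 = -0.09906236
φ = arcsin(-0.09906236) = -5.685179°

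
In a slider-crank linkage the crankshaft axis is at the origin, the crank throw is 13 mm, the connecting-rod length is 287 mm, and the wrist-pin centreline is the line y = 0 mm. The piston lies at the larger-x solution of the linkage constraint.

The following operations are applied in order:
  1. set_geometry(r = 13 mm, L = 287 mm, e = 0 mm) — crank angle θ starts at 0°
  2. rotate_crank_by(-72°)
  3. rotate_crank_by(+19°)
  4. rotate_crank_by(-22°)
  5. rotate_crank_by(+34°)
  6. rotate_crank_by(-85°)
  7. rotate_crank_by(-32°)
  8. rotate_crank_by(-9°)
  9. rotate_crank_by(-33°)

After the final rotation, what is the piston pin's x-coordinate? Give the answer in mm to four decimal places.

274.7496

set_geometry: r = 13 mm, L = 287 mm, e = 0 mm; θ ← 0°
rotate_crank_by(-72°): θ ← 0° -72° = -72°
rotate_crank_by(+19°): θ ← -72° +19° = -53°
rotate_crank_by(-22°): θ ← -53° -22° = -75°
rotate_crank_by(+34°): θ ← -75° +34° = -41°
rotate_crank_by(-85°): θ ← -41° -85° = -126°
rotate_crank_by(-32°): θ ← -126° -32° = -158°
rotate_crank_by(-9°): θ ← -158° -9° = -167°
rotate_crank_by(-33°): θ ← -167° -33° = -200°
crank pin P = (r cos θ, r sin θ) = (-12.216004, 4.446262)
h = r sin θ − e = 4.446262 − 0 = 4.446262
x = r cos θ + √(L² − h²) = -12.216004 + √(82369.0 − 19.7692) = -12.216004 + 286.965557 = 274.749553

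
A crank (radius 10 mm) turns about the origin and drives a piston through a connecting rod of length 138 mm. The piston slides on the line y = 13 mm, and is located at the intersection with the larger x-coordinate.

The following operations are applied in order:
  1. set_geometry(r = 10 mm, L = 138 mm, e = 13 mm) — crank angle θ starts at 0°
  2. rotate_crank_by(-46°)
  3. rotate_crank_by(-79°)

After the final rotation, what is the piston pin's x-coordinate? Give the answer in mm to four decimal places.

set_geometry: r = 10 mm, L = 138 mm, e = 13 mm; θ ← 0°
rotate_crank_by(-46°): θ ← 0° -46° = -46°
rotate_crank_by(-79°): θ ← -46° -79° = -125°
crank pin P = (r cos θ, r sin θ) = (-5.735764, -8.191520)
h = r sin θ − e = -8.191520 − 13 = -21.191520
x = r cos θ + √(L² − h²) = -5.735764 + √(19044.0 − 449.0805) = -5.735764 + 136.363190 = 130.627425

130.6274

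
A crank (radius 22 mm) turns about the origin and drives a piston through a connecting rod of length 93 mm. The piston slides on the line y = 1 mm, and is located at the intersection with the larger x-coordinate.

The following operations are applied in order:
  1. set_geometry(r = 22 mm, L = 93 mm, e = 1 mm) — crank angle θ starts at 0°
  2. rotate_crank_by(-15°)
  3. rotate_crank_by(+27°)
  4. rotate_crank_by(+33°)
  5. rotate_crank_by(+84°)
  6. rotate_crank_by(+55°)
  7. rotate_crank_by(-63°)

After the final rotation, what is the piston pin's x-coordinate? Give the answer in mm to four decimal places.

set_geometry: r = 22 mm, L = 93 mm, e = 1 mm; θ ← 0°
rotate_crank_by(-15°): θ ← 0° -15° = -15°
rotate_crank_by(+27°): θ ← -15° +27° = 12°
rotate_crank_by(+33°): θ ← 12° +33° = 45°
rotate_crank_by(+84°): θ ← 45° +84° = 129°
rotate_crank_by(+55°): θ ← 129° +55° = 184°
rotate_crank_by(-63°): θ ← 184° -63° = 121°
crank pin P = (r cos θ, r sin θ) = (-11.330838, 18.857681)
h = r sin θ − e = 18.857681 − 1 = 17.857681
x = r cos θ + √(L² − h²) = -11.330838 + √(8649.0 − 318.8968) = -11.330838 + 91.269399 = 79.938562

79.9386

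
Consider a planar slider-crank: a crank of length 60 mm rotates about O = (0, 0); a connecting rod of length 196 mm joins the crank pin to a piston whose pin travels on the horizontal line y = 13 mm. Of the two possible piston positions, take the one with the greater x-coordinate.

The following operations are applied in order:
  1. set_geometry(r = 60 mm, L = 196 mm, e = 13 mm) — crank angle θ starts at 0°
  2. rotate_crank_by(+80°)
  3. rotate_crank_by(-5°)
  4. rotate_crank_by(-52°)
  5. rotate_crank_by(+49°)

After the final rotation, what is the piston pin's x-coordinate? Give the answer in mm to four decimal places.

set_geometry: r = 60 mm, L = 196 mm, e = 13 mm; θ ← 0°
rotate_crank_by(+80°): θ ← 0° +80° = 80°
rotate_crank_by(-5°): θ ← 80° -5° = 75°
rotate_crank_by(-52°): θ ← 75° -52° = 23°
rotate_crank_by(+49°): θ ← 23° +49° = 72°
crank pin P = (r cos θ, r sin θ) = (18.541020, 57.063391)
h = r sin θ − e = 57.063391 − 13 = 44.063391
x = r cos θ + √(L² − h²) = 18.541020 + √(38416.0 − 1941.5824) = 18.541020 + 190.982768 = 209.523787

209.5238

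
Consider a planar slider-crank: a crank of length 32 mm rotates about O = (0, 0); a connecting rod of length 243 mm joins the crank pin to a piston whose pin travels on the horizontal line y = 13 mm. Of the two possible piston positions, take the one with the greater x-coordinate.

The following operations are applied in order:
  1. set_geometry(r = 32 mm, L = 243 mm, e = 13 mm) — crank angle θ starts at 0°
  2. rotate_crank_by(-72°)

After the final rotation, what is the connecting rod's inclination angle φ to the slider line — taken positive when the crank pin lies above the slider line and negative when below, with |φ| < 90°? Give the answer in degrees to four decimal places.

-10.2964

set_geometry: r = 32 mm, L = 243 mm, e = 13 mm; θ ← 0°
rotate_crank_by(-72°): θ ← 0° -72° = -72°
crank pin P = (r cos θ, r sin θ) = (9.888544, -30.433809)
h = r sin θ − e = -30.433809 − 13 = -43.433809
sin φ = h / L = -43.433809 / 243 = -0.17873995
φ = arcsin(-0.17873995) = -10.296374°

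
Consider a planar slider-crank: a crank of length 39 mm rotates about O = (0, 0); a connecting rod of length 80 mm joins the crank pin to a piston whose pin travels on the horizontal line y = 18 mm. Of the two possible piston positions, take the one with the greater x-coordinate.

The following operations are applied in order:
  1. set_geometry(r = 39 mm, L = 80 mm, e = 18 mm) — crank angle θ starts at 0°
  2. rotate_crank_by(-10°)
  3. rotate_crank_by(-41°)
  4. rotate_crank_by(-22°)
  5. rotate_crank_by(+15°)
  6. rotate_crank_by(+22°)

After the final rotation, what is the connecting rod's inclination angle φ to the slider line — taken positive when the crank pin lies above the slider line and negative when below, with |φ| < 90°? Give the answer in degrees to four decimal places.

set_geometry: r = 39 mm, L = 80 mm, e = 18 mm; θ ← 0°
rotate_crank_by(-10°): θ ← 0° -10° = -10°
rotate_crank_by(-41°): θ ← -10° -41° = -51°
rotate_crank_by(-22°): θ ← -51° -22° = -73°
rotate_crank_by(+15°): θ ← -73° +15° = -58°
rotate_crank_by(+22°): θ ← -58° +22° = -36°
crank pin P = (r cos θ, r sin θ) = (31.551663, -22.923625)
h = r sin θ − e = -22.923625 − 18 = -40.923625
sin φ = h / L = -40.923625 / 80 = -0.51154531
φ = arcsin(-0.51154531) = -30.766817°

-30.7668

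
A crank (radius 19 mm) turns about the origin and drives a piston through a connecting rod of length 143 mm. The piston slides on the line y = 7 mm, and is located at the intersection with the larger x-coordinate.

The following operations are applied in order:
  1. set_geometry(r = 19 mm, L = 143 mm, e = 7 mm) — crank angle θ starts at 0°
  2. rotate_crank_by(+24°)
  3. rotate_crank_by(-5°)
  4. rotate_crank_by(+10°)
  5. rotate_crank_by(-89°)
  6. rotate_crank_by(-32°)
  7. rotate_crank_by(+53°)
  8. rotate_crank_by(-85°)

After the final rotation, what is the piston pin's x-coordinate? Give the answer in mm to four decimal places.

130.5538

set_geometry: r = 19 mm, L = 143 mm, e = 7 mm; θ ← 0°
rotate_crank_by(+24°): θ ← 0° +24° = 24°
rotate_crank_by(-5°): θ ← 24° -5° = 19°
rotate_crank_by(+10°): θ ← 19° +10° = 29°
rotate_crank_by(-89°): θ ← 29° -89° = -60°
rotate_crank_by(-32°): θ ← -60° -32° = -92°
rotate_crank_by(+53°): θ ← -92° +53° = -39°
rotate_crank_by(-85°): θ ← -39° -85° = -124°
crank pin P = (r cos θ, r sin θ) = (-10.624665, -15.751714)
h = r sin θ − e = -15.751714 − 7 = -22.751714
x = r cos θ + √(L² − h²) = -10.624665 + √(20449.0 − 517.6405) = -10.624665 + 141.178467 = 130.553802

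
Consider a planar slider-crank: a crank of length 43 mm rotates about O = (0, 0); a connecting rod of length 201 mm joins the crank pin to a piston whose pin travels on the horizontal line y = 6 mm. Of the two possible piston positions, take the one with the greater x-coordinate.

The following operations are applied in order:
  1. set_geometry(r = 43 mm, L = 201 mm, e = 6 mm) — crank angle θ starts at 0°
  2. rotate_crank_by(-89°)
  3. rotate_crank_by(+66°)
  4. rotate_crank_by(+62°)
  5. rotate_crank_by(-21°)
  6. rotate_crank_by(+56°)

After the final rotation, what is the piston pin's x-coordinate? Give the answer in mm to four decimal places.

209.7223

set_geometry: r = 43 mm, L = 201 mm, e = 6 mm; θ ← 0°
rotate_crank_by(-89°): θ ← 0° -89° = -89°
rotate_crank_by(+66°): θ ← -89° +66° = -23°
rotate_crank_by(+62°): θ ← -23° +62° = 39°
rotate_crank_by(-21°): θ ← 39° -21° = 18°
rotate_crank_by(+56°): θ ← 18° +56° = 74°
crank pin P = (r cos θ, r sin θ) = (11.852406, 41.334253)
h = r sin θ − e = 41.334253 − 6 = 35.334253
x = r cos θ + √(L² − h²) = 11.852406 + √(40401.0 − 1248.5094) = 11.852406 + 197.869883 = 209.722289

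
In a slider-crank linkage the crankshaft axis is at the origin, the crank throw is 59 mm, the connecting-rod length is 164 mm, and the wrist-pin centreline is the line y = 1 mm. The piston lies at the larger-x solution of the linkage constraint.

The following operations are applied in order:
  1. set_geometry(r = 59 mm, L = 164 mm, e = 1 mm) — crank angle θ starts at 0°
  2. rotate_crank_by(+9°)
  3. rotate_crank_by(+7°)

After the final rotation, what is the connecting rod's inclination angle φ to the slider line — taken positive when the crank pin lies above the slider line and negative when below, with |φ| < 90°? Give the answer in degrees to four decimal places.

5.3399

set_geometry: r = 59 mm, L = 164 mm, e = 1 mm; θ ← 0°
rotate_crank_by(+9°): θ ← 0° +9° = 9°
rotate_crank_by(+7°): θ ← 9° +7° = 16°
crank pin P = (r cos θ, r sin θ) = (56.714440, 16.262604)
h = r sin θ − e = 16.262604 − 1 = 15.262604
sin φ = h / L = 15.262604 / 164 = 0.09306466
φ = arcsin(0.09306466) = 5.339939°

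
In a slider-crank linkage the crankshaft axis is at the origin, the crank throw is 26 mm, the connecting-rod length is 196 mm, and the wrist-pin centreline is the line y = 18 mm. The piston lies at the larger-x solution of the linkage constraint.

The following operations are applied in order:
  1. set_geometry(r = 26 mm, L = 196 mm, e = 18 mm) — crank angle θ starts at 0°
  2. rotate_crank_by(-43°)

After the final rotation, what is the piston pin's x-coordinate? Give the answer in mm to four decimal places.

set_geometry: r = 26 mm, L = 196 mm, e = 18 mm; θ ← 0°
rotate_crank_by(-43°): θ ← 0° -43° = -43°
crank pin P = (r cos θ, r sin θ) = (19.015196, -17.731957)
h = r sin θ − e = -17.731957 − 18 = -35.731957
x = r cos θ + √(L² − h²) = 19.015196 + √(38416.0 − 1276.7728) = 19.015196 + 192.715405 = 211.730601

211.7306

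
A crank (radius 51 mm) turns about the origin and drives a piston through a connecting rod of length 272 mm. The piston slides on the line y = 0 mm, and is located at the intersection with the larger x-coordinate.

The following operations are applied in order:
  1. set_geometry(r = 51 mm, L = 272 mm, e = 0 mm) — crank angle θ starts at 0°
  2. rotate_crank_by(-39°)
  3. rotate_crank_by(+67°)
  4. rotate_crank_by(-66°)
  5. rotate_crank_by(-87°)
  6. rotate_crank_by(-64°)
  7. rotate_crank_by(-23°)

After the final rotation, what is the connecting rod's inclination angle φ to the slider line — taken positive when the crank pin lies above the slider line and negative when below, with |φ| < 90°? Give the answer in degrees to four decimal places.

5.7023

set_geometry: r = 51 mm, L = 272 mm, e = 0 mm; θ ← 0°
rotate_crank_by(-39°): θ ← 0° -39° = -39°
rotate_crank_by(+67°): θ ← -39° +67° = 28°
rotate_crank_by(-66°): θ ← 28° -66° = -38°
rotate_crank_by(-87°): θ ← -38° -87° = -125°
rotate_crank_by(-64°): θ ← -125° -64° = -189°
rotate_crank_by(-23°): θ ← -189° -23° = -212°
crank pin P = (r cos θ, r sin θ) = (-43.250453, 27.025882)
h = r sin θ − e = 27.025882 − 0 = 27.025882
sin φ = h / L = 27.025882 / 272 = 0.09935986
φ = arcsin(0.09935986) = 5.702310°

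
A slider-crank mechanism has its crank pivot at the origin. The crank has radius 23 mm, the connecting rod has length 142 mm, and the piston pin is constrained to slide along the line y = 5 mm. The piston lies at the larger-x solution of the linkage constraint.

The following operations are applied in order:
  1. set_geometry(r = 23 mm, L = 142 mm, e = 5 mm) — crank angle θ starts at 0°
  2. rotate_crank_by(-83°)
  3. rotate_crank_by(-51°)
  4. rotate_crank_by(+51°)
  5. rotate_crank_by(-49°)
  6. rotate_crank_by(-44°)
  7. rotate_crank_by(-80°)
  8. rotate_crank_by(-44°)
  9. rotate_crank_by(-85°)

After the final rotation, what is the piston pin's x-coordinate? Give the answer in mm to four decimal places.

set_geometry: r = 23 mm, L = 142 mm, e = 5 mm; θ ← 0°
rotate_crank_by(-83°): θ ← 0° -83° = -83°
rotate_crank_by(-51°): θ ← -83° -51° = -134°
rotate_crank_by(+51°): θ ← -134° +51° = -83°
rotate_crank_by(-49°): θ ← -83° -49° = -132°
rotate_crank_by(-44°): θ ← -132° -44° = -176°
rotate_crank_by(-80°): θ ← -176° -80° = -256°
rotate_crank_by(-44°): θ ← -256° -44° = -300°
rotate_crank_by(-85°): θ ← -300° -85° = -385°
crank pin P = (r cos θ, r sin θ) = (20.845079, -9.720220)
h = r sin θ − e = -9.720220 − 5 = -14.720220
x = r cos θ + √(L² − h²) = 20.845079 + √(20164.0 − 216.6849) = 20.845079 + 141.234964 = 162.080043

162.0800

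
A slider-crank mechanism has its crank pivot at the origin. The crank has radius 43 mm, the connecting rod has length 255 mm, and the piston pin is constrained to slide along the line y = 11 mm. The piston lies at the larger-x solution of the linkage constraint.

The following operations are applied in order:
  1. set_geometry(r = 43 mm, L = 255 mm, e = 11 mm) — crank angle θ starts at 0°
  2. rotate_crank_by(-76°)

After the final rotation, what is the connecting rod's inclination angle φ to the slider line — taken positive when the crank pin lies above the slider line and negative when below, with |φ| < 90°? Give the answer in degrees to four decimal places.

-11.9323

set_geometry: r = 43 mm, L = 255 mm, e = 11 mm; θ ← 0°
rotate_crank_by(-76°): θ ← 0° -76° = -76°
crank pin P = (r cos θ, r sin θ) = (10.402642, -41.722716)
h = r sin θ − e = -41.722716 − 11 = -52.722716
sin φ = h / L = -52.722716 / 255 = -0.20675575
φ = arcsin(-0.20675575) = -11.932298°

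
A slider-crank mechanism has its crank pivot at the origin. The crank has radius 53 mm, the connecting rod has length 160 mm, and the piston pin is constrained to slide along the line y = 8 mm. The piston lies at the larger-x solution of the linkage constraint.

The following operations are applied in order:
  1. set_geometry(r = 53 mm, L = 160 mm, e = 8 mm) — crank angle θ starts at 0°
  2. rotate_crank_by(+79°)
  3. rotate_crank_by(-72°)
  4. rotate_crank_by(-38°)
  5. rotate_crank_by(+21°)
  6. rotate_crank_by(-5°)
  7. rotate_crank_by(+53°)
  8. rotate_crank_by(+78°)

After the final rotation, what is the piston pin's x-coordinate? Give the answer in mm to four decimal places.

set_geometry: r = 53 mm, L = 160 mm, e = 8 mm; θ ← 0°
rotate_crank_by(+79°): θ ← 0° +79° = 79°
rotate_crank_by(-72°): θ ← 79° -72° = 7°
rotate_crank_by(-38°): θ ← 7° -38° = -31°
rotate_crank_by(+21°): θ ← -31° +21° = -10°
rotate_crank_by(-5°): θ ← -10° -5° = -15°
rotate_crank_by(+53°): θ ← -15° +53° = 38°
rotate_crank_by(+78°): θ ← 38° +78° = 116°
crank pin P = (r cos θ, r sin θ) = (-23.233671, 47.636084)
h = r sin θ − e = 47.636084 − 8 = 39.636084
x = r cos θ + √(L² − h²) = -23.233671 + √(25600.0 − 1571.0192) = -23.233671 + 155.012841 = 131.779170

131.7792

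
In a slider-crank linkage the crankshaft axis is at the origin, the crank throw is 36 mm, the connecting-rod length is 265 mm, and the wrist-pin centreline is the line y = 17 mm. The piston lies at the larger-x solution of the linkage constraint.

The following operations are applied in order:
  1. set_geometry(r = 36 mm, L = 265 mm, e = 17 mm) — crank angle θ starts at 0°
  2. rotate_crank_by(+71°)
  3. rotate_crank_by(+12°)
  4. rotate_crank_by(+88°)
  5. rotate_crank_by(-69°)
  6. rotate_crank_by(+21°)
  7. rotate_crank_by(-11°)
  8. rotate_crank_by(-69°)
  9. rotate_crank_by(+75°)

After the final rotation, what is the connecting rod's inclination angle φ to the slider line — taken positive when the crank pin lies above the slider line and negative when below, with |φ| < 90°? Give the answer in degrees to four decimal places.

set_geometry: r = 36 mm, L = 265 mm, e = 17 mm; θ ← 0°
rotate_crank_by(+71°): θ ← 0° +71° = 71°
rotate_crank_by(+12°): θ ← 71° +12° = 83°
rotate_crank_by(+88°): θ ← 83° +88° = 171°
rotate_crank_by(-69°): θ ← 171° -69° = 102°
rotate_crank_by(+21°): θ ← 102° +21° = 123°
rotate_crank_by(-11°): θ ← 123° -11° = 112°
rotate_crank_by(-69°): θ ← 112° -69° = 43°
rotate_crank_by(+75°): θ ← 43° +75° = 118°
crank pin P = (r cos θ, r sin θ) = (-16.900976, 31.786113)
h = r sin θ − e = 31.786113 − 17 = 14.786113
sin φ = h / L = 14.786113 / 265 = 0.05579665
φ = arcsin(0.05579665) = 3.198574°

3.1986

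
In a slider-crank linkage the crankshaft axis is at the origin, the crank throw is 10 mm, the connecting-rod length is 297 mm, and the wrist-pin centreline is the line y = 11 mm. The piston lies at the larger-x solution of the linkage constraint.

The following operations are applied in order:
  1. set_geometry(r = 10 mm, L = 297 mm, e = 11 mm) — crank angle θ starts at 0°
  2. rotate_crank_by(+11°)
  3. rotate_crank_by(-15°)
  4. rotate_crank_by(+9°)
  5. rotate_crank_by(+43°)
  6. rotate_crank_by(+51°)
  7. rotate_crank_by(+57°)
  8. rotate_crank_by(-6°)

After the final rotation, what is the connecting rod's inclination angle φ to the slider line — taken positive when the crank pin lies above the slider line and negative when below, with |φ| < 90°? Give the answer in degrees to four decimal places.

set_geometry: r = 10 mm, L = 297 mm, e = 11 mm; θ ← 0°
rotate_crank_by(+11°): θ ← 0° +11° = 11°
rotate_crank_by(-15°): θ ← 11° -15° = -4°
rotate_crank_by(+9°): θ ← -4° +9° = 5°
rotate_crank_by(+43°): θ ← 5° +43° = 48°
rotate_crank_by(+51°): θ ← 48° +51° = 99°
rotate_crank_by(+57°): θ ← 99° +57° = 156°
rotate_crank_by(-6°): θ ← 156° -6° = 150°
crank pin P = (r cos θ, r sin θ) = (-8.660254, 5.000000)
h = r sin θ − e = 5.000000 − 11 = -6.000000
sin φ = h / L = -6.000000 / 297 = -0.02020202
φ = arcsin(-0.02020202) = -1.157569°

-1.1576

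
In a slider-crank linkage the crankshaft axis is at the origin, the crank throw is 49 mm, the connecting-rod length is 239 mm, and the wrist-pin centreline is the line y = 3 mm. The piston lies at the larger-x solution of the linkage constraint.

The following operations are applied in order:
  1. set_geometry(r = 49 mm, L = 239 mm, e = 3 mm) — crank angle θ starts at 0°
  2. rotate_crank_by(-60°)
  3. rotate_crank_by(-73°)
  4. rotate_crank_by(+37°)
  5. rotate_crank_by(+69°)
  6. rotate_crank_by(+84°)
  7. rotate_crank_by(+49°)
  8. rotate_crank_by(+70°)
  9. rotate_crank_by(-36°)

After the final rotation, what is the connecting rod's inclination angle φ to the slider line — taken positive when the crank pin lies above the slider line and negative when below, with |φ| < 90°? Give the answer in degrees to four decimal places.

set_geometry: r = 49 mm, L = 239 mm, e = 3 mm; θ ← 0°
rotate_crank_by(-60°): θ ← 0° -60° = -60°
rotate_crank_by(-73°): θ ← -60° -73° = -133°
rotate_crank_by(+37°): θ ← -133° +37° = -96°
rotate_crank_by(+69°): θ ← -96° +69° = -27°
rotate_crank_by(+84°): θ ← -27° +84° = 57°
rotate_crank_by(+49°): θ ← 57° +49° = 106°
rotate_crank_by(+70°): θ ← 106° +70° = 176°
rotate_crank_by(-36°): θ ← 176° -36° = 140°
crank pin P = (r cos θ, r sin θ) = (-37.536178, 31.496593)
h = r sin θ − e = 31.496593 − 3 = 28.496593
sin φ = h / L = 28.496593 / 239 = 0.11923261
φ = arcsin(0.11923261) = 6.847816°

6.8478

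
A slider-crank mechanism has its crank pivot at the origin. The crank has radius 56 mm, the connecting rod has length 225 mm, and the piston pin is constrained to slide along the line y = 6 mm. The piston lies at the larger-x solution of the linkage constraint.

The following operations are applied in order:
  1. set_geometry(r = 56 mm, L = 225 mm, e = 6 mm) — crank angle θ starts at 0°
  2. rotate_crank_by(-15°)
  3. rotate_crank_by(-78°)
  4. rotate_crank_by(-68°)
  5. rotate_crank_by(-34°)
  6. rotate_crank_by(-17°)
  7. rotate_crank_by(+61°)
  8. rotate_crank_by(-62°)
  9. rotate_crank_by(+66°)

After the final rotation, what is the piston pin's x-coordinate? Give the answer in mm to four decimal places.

175.0542

set_geometry: r = 56 mm, L = 225 mm, e = 6 mm; θ ← 0°
rotate_crank_by(-15°): θ ← 0° -15° = -15°
rotate_crank_by(-78°): θ ← -15° -78° = -93°
rotate_crank_by(-68°): θ ← -93° -68° = -161°
rotate_crank_by(-34°): θ ← -161° -34° = -195°
rotate_crank_by(-17°): θ ← -195° -17° = -212°
rotate_crank_by(+61°): θ ← -212° +61° = -151°
rotate_crank_by(-62°): θ ← -151° -62° = -213°
rotate_crank_by(+66°): θ ← -213° +66° = -147°
crank pin P = (r cos θ, r sin θ) = (-46.965552, -30.499786)
h = r sin θ − e = -30.499786 − 6 = -36.499786
x = r cos θ + √(L² − h²) = -46.965552 + √(50625.0 − 1332.2344) = -46.965552 + 222.019742 = 175.054190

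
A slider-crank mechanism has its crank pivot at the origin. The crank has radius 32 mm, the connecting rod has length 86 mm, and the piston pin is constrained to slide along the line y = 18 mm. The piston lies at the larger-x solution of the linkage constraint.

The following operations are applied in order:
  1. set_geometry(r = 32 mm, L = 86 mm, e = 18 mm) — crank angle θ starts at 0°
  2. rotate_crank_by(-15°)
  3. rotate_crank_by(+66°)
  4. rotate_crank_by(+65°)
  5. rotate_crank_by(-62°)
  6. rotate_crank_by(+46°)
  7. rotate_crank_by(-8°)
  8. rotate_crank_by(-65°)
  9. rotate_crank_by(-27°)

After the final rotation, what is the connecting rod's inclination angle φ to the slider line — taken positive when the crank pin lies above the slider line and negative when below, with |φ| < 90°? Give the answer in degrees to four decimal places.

set_geometry: r = 32 mm, L = 86 mm, e = 18 mm; θ ← 0°
rotate_crank_by(-15°): θ ← 0° -15° = -15°
rotate_crank_by(+66°): θ ← -15° +66° = 51°
rotate_crank_by(+65°): θ ← 51° +65° = 116°
rotate_crank_by(-62°): θ ← 116° -62° = 54°
rotate_crank_by(+46°): θ ← 54° +46° = 100°
rotate_crank_by(-8°): θ ← 100° -8° = 92°
rotate_crank_by(-65°): θ ← 92° -65° = 27°
rotate_crank_by(-27°): θ ← 27° -27° = 0°
crank pin P = (r cos θ, r sin θ) = (32.000000, 0.000000)
h = r sin θ − e = 0.000000 − 18 = -18.000000
sin φ = h / L = -18.000000 / 86 = -0.20930233
φ = arcsin(-0.20930233) = -12.081470°

-12.0815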